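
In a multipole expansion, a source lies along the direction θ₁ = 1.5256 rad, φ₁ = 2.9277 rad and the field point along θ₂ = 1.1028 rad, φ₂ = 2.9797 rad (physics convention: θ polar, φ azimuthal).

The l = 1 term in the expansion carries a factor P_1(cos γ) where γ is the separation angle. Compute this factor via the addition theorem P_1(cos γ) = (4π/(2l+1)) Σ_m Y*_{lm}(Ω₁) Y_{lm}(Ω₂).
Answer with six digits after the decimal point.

0.910739

Term-by-term m-sum for l=1 (normalisation 4π/3 = 4.188790):
  m=-1: -0.33728 + 0.07326j × -0.30431 - 0.04970j = 0.10628 - 0.00553j  (running Σ = 0.10628 - 0.00553j)
  m=0: 0.02208 + 0.00000j × 0.22041 + 0.00000j = 0.00487 + 0.00000j  (running Σ = 0.11114 - 0.00553j)
  m=1: 0.33728 + 0.07326j × 0.30431 - 0.04970j = 0.10628 + 0.00553j  (running Σ = 0.21742 + 0.00000j)
Total Σ_m = 0.21742 + 0.00000j. Multiply by 4.188790: 0.91074 + 0.00000j. P_1(cos γ) = 0.910739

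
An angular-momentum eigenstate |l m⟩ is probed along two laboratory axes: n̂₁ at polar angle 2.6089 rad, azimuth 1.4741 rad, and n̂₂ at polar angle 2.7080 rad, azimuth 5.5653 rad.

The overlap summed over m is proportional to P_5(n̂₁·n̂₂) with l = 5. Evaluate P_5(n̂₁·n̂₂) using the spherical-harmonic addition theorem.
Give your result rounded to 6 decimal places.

-0.286723

Term-by-term m-sum for l=5 (normalisation 4π/11 = 1.142397):
  m=-5: Y*=+0.007289+0.013883i  Y=-0.005476-0.002631i  product -0.000003-0.000095i
  m=-4: Y*=-0.077893+0.031726i  Y=+0.039993-0.011071i  product -0.002764+0.002131i
  m=-3: Y*=-0.073604-0.246571i  Y=-0.090534+0.137325i  product +0.040524+0.012215i
  m=-2: Y*=+0.453130-0.088741i  Y=-0.053736-0.395547i  product -0.059451-0.174466i
  m=-1: Y*=+0.034160+0.352170i  Y=+0.376210+0.328557i  product -0.102857+0.143714i
  m=+0: Y*=+0.226931-0.000000i  Y=-0.008297+0.000000i  product -0.001883+0.000000i
  m=+1: Y*=-0.034160+0.352170i  Y=-0.376210+0.328557i  product -0.102857-0.143714i
  m=+2: Y*=+0.453130+0.088741i  Y=-0.053736+0.395547i  product -0.059451+0.174466i
  m=+3: Y*=+0.073604-0.246571i  Y=+0.090534+0.137325i  product +0.040524-0.012215i
  m=+4: Y*=-0.077893-0.031726i  Y=+0.039993+0.011071i  product -0.002764-0.002131i
  m=+5: Y*=-0.007289+0.013883i  Y=+0.005476-0.002631i  product -0.000003+0.000095i
Accumulated sum -0.250984+0.000000i; after 4π/(2l+1) scaling, -0.286723+0.000000i ⇒ P_5 = -0.286723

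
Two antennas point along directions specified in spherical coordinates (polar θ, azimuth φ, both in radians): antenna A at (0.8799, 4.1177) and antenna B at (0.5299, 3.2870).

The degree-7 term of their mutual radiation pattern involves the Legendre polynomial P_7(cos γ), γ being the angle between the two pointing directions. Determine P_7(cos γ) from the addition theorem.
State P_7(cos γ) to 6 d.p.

Addition theorem: P_7(cos γ) = (4π/15) Σ_m Y*_{lm}(Ω₁) Y_{lm}(Ω₂), m = −7…7:
  m=-7: Y*=-0.06885 - 0.04217j  Y=-0.00221 + 0.00359j  product 0.00030 - 0.00015j
  m=-6: Y*=0.22742 - 0.10335j  Y=0.01731 - 0.02062j  product 0.00181 - 0.00648j
  m=-5: Y*=-0.07143 + 0.42081j  Y=-0.07849 + 0.06983j  product -0.02378 - 0.03802j
  m=-4: Y*=-0.27174 - 0.25975j  Y=0.23064 - 0.15165j  product -0.10206 - 0.01870j
  m=-3: Y*=-0.01096 + 0.00237j  Y=-0.42896 + 0.19997j  product 0.00423 - 0.00321j
  m=-2: Y*=0.13420 - 0.33460j  Y=0.40871 - 0.12233j  product 0.01392 - 0.15317j
  m=-1: Y*=0.08486 + 0.12546j  Y=0.05836 - 0.00855j  product 0.00602 + 0.00660j
  m=+0: Y*=0.32054 + 0.00000j  Y=-0.44584 + 0.00000j  product -0.14291 + 0.00000j
  m=+1: Y*=-0.08486 + 0.12546j  Y=-0.05836 - 0.00855j  product 0.00602 - 0.00660j
  m=+2: Y*=0.13420 + 0.33460j  Y=0.40871 + 0.12233j  product 0.01392 + 0.15317j
  m=+3: Y*=0.01096 + 0.00237j  Y=0.42896 + 0.19997j  product 0.00423 + 0.00321j
  m=+4: Y*=-0.27174 + 0.25975j  Y=0.23064 + 0.15165j  product -0.10206 + 0.01870j
  m=+5: Y*=0.07143 + 0.42081j  Y=0.07849 + 0.06983j  product -0.02378 + 0.03802j
  m=+6: Y*=0.22742 + 0.10335j  Y=0.01731 + 0.02062j  product 0.00181 + 0.00648j
  m=+7: Y*=0.06885 - 0.04217j  Y=0.00221 + 0.00359j  product 0.00030 + 0.00015j
Accumulated sum -0.34204 - 0.00000j; after 4π/(2l+1) scaling, -0.28655 - 0.00000j ⇒ P_7 = -0.286549

-0.286549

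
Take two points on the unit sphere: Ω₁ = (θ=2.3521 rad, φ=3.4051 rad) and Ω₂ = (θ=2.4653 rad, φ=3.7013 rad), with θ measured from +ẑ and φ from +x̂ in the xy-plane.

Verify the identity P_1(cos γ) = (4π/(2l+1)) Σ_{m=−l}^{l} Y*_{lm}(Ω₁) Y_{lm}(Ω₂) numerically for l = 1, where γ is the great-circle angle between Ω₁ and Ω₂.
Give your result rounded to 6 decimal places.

Term-by-term m-sum for l=1 (normalisation 4π/3 = 4.188790):
  term(m=-1) = (0.050735, -0.015483)   from Y*(Ω₁)=(-0.236832, -0.063893), Y(Ω₂)=(-0.183250, 0.114814)
  term(m=+0) = (0.131114, 0.000000)   from Y*(Ω₁)=(-0.344077, -0.000000), Y(Ω₂)=(-0.381060, 0.000000)
  term(m=+1) = (0.050735, 0.015483)   from Y*(Ω₁)=(0.236832, -0.063893), Y(Ω₂)=(0.183250, 0.114814)
Total Σ_m = (0.232584, 0.000000). Multiply by 4.188790: (0.974248, 0.000000). P_1(cos γ) = 0.974248

0.974248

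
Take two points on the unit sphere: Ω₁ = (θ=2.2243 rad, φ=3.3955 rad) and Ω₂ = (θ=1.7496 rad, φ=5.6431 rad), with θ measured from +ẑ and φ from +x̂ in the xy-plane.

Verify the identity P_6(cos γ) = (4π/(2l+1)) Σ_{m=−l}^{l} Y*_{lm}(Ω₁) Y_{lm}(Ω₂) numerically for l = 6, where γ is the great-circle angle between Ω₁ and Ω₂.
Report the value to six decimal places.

Expand P_6 via completeness: Σ_{m} conj(Y_{6,m}) at Ω₁ times Y_{6,m} at Ω₂ —
  [-6]  conj(Y_{6,-6})(Ω₁) = +0.005728+0.120871i ; Y_{6,-6}(Ω₂) = -0.335824-0.282241i ; Δ = +0.032191-0.042208i
  [-5]  conj(Y_{6,-5})(Ω₁) = +0.095244+0.306530i ; Y_{6,-5}(Ω₂) = +0.274172+0.016149i ; Δ = +0.021163+0.085580i
  [-4]  conj(Y_{6,-4})(Ω₁) = +0.229106+0.369384i ; Y_{6,-4}(Ω₂) = +0.182329-0.119783i ; Δ = +0.086019+0.039907i
  [-3]  conj(Y_{6,-3})(Ω₁) = +0.152888+0.145815i ; Y_{6,-3}(Ω₂) = -0.100246+0.275086i ; Δ = -0.055438+0.027440i
  [-2]  conj(Y_{6,-2})(Ω₁) = -0.205355-0.114279i ; Y_{6,-2}(Ω₂) = +0.041903+0.140100i ; Δ = +0.007405-0.033559i
  [-1]  conj(Y_{6,-1})(Ω₁) = -0.304173-0.078935i ; Y_{6,-1}(Ω₂) = -0.236180-0.175878i ; Δ = +0.057957+0.072140i
  [+0]  conj(Y_{6,0})(Ω₁) = +0.155086-0.000000i ; Y_{6,0}(Ω₂) = -0.126284+0.000000i ; Δ = -0.019585+0.000000i
  [+1]  conj(Y_{6,1})(Ω₁) = +0.304173-0.078935i ; Y_{6,1}(Ω₂) = +0.236180-0.175878i ; Δ = +0.057957-0.072140i
  [+2]  conj(Y_{6,2})(Ω₁) = -0.205355+0.114279i ; Y_{6,2}(Ω₂) = +0.041903-0.140100i ; Δ = +0.007405+0.033559i
  [+3]  conj(Y_{6,3})(Ω₁) = -0.152888+0.145815i ; Y_{6,3}(Ω₂) = +0.100246+0.275086i ; Δ = -0.055438-0.027440i
  [+4]  conj(Y_{6,4})(Ω₁) = +0.229106-0.369384i ; Y_{6,4}(Ω₂) = +0.182329+0.119783i ; Δ = +0.086019-0.039907i
  [+5]  conj(Y_{6,5})(Ω₁) = -0.095244+0.306530i ; Y_{6,5}(Ω₂) = -0.274172+0.016149i ; Δ = +0.021163-0.085580i
  [+6]  conj(Y_{6,6})(Ω₁) = +0.005728-0.120871i ; Y_{6,6}(Ω₂) = -0.335824+0.282241i ; Δ = +0.032191+0.042208i
Accumulated sum +0.279009-0.000000i; after 4π/(2l+1) scaling, +0.269703-0.000000i ⇒ P_6 = 0.269703

0.269703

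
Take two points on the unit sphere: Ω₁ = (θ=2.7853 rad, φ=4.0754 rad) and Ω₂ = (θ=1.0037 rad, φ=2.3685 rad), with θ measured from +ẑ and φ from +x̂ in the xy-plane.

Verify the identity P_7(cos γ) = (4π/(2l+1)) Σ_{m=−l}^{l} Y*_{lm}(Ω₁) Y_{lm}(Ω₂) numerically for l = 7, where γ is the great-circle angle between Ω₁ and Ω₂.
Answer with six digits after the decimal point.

Term-by-term m-sum for l=7 (normalisation 4π/15 = 0.837758):
  m=-7: -0.000304-0.000079i × -0.097751+0.116229i = +0.000039-0.000028i  (running Σ = +0.000039-0.000028i)
  m=-6: -0.002455+0.001986i × -0.026696-0.360917i = +0.000782+0.000833i  (running Σ = +0.000821+0.000805i)
  m=-5: +0.000855+0.019718i × +0.322918+0.285440i = -0.005352+0.006612i  (running Σ = -0.004531+0.007417i)
  m=-4: +0.071039+0.047940i × -0.149740+0.007376i = -0.010991-0.006654i  (running Σ = -0.015522+0.000762i)
  m=-3: +0.244974-0.086703i × -0.186933+0.201271i = -0.028343+0.065514i  (running Σ = -0.043865+0.066276i)
  m=-2: +0.149771-0.489681i × -0.007114-0.288996i = -0.142581-0.039800i  (running Σ = -0.186446+0.026477i)
  m=-1: -0.296725-0.401048i × -0.117457-0.114601i = -0.011108+0.081111i  (running Σ = -0.197554+0.107587i)
  m=0: +0.144595-0.000000i × +0.311807+0.000000i = +0.045086+0.000000i  (running Σ = -0.152468+0.107587i)
  m=1: +0.296725-0.401048i × +0.117457-0.114601i = -0.011108-0.081111i  (running Σ = -0.163577+0.026477i)
  m=2: +0.149771+0.489681i × -0.007114+0.288996i = -0.142581+0.039800i  (running Σ = -0.306158+0.066276i)
  m=3: -0.244974-0.086703i × +0.186933+0.201271i = -0.028343-0.065514i  (running Σ = -0.334501+0.000762i)
  m=4: +0.071039-0.047940i × -0.149740-0.007376i = -0.010991+0.006654i  (running Σ = -0.345492+0.007417i)
  m=5: -0.000855+0.019718i × -0.322918+0.285440i = -0.005352-0.006612i  (running Σ = -0.350844+0.000805i)
  m=6: -0.002455-0.001986i × -0.026696+0.360917i = +0.000782-0.000833i  (running Σ = -0.350061-0.000028i)
  m=7: +0.000304-0.000079i × +0.097751+0.116229i = +0.000039+0.000028i  (running Σ = -0.350022+0.000000i)
Accumulated sum -0.350022+0.000000i; after 4π/(2l+1) scaling, -0.293234+0.000000i ⇒ P_7 = -0.293234

-0.293234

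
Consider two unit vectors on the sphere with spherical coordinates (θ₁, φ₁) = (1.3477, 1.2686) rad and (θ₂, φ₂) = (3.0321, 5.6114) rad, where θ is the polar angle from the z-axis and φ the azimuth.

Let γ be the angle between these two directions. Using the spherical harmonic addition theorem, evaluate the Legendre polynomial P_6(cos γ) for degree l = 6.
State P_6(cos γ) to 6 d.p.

0.042250

Addition theorem: P_6(cos γ) = (4π/13) Σ_m Y*_{lm}(Ω₁) Y_{lm}(Ω₂), m = −6…6:
  m=-6: Y*=+0.099740+0.403410i  Y=-0.000001-0.000001i  product +0.000000-0.000000i
  m=-5: Y*=+0.326007+0.019523i  Y=+0.000025+0.000006i  product +0.000008+0.000002i
  m=-4: Y*=-0.052748+0.139286i  Y=-0.000451+0.000220i  product -0.000007-0.000074i
  m=-3: Y*=+0.259079+0.202825i  Y=+0.002859-0.006002i  product +0.001958-0.000975i
  m=-2: Y*=-0.050452+0.034843i  Y=+0.013520+0.058472i  product -0.002719-0.002479i
  m=-1: Y*=+0.095518+0.306399i  Y=-0.265311-0.210966i  product +0.039298-0.101442i
  m=+0: Y*=-0.037366-0.000000i  Y=+0.892985+0.000000i  product -0.033367-0.000000i
  m=+1: Y*=-0.095518+0.306399i  Y=+0.265311-0.210966i  product +0.039298+0.101442i
  m=+2: Y*=-0.050452-0.034843i  Y=+0.013520-0.058472i  product -0.002719+0.002479i
  m=+3: Y*=-0.259079+0.202825i  Y=-0.002859-0.006002i  product +0.001958+0.000975i
  m=+4: Y*=-0.052748-0.139286i  Y=-0.000451-0.000220i  product -0.000007+0.000074i
  m=+5: Y*=-0.326007+0.019523i  Y=-0.000025+0.000006i  product +0.000008-0.000002i
  m=+6: Y*=+0.099740-0.403410i  Y=-0.000001+0.000001i  product +0.000000+0.000000i
Σ over m = +0.043708-0.000000i; ×(4π/13) → +0.042250-0.000000i. Real part: 0.042250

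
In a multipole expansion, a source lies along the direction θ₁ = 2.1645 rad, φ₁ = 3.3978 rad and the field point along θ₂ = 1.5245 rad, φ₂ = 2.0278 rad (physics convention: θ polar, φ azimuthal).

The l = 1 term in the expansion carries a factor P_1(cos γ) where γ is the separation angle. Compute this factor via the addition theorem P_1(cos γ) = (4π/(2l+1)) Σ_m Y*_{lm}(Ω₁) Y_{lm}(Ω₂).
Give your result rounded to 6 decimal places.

Addition theorem: P_1(cos γ) = (4π/3) Σ_m Y*_{lm}(Ω₁) Y_{lm}(Ω₂), m = −1…1:
  m=-1: -0.277024-0.072570i × -0.152290-0.309707i = +0.019712+0.096848i  (running Σ = +0.019712+0.096848i)
  m=0: -0.273341-0.000000i × +0.022612+0.000000i = -0.006181-0.000000i  (running Σ = +0.013531+0.096848i)
  m=1: +0.277024-0.072570i × +0.152290-0.309707i = +0.019712-0.096848i  (running Σ = +0.033244+0.000000i)
Accumulated sum +0.033244+0.000000i; after 4π/(2l+1) scaling, +0.139251+0.000000i ⇒ P_1 = 0.139251

0.139251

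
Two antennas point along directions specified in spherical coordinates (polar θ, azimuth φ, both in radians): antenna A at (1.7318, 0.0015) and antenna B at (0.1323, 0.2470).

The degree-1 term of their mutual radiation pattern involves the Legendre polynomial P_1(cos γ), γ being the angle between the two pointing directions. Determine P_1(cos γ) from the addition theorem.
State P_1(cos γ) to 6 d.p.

Summing Y*_{l m}(θ₁,φ₁)·Y_{l m}(θ₂,φ₂) over m ∈ [−1, 1]; prefactor 4π/(2·1+1) = 4.188790:
  [-1]  conj(Y_{1,-1})(Ω₁) = +0.341025+0.000512i ; Y_{1,-1}(Ω₂) = +0.044192-0.011143i ; Δ = +0.015076-0.003777i
  [+0]  conj(Y_{1,0})(Ω₁) = -0.078327-0.000000i ; Y_{1,0}(Ω₂) = +0.484333+0.000000i ; Δ = -0.037937-0.000000i
  [+1]  conj(Y_{1,1})(Ω₁) = -0.341025+0.000512i ; Y_{1,1}(Ω₂) = -0.044192-0.011143i ; Δ = +0.015076+0.003777i
Accumulated sum -0.007784+0.000000i; after 4π/(2l+1) scaling, -0.032604+0.000000i ⇒ P_1 = -0.032604

-0.032604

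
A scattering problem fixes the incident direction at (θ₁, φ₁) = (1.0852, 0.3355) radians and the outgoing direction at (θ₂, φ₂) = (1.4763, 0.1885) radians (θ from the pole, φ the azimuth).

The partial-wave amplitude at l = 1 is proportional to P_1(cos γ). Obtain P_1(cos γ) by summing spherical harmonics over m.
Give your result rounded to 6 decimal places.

0.914995

Summing Y*_{l m}(θ₁,φ₁)·Y_{l m}(θ₂,φ₂) over m ∈ [−1, 1]; prefactor 4π/(2·1+1) = 4.188790:
  m=-1: Y*=(0.288518, 0.100601)  Y=(0.337860, -0.064452)  product (0.103963, 0.015394)
  m=+0: Y*=(0.228048, -0.000000)  Y=(0.046102, 0.000000)  product (0.010514, 0.000000)
  m=+1: Y*=(-0.288518, 0.100601)  Y=(-0.337860, -0.064452)  product (0.103963, -0.015394)
Accumulated sum (0.218439, 0.000000); after 4π/(2l+1) scaling, (0.914995, 0.000000) ⇒ P_1 = 0.914995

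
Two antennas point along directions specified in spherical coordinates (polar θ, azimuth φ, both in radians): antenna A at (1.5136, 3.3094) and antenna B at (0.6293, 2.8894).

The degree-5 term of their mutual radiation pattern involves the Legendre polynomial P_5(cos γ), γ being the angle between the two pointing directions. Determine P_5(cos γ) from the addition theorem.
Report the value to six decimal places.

-0.109748

Addition theorem: P_5(cos γ) = (4π/11) Σ_m Y*_{lm}(Ω₁) Y_{lm}(Ω₂), m = −5…5:
  term(m=-5) = (-0.007619, 0.013028)   from Y*(Ω₁)=(-0.307596, -0.342500), Y(Ω₂)=(-0.009996, -0.031223)
  term(m=-4) = (-0.001294, 0.011799)   from Y*(Ω₁)=(0.065272, 0.051842), Y(Ω₂)=(0.075885, 0.120495)
  term(m=-3) = (-0.035189, -0.109552)   from Y*(Ω₁)=(0.292672, 0.161190), Y(Ω₂)=(-0.250427, -0.236392)
  term(m=-2) = (-0.029103, -0.032468)   from Y*(Ω₁)=(-0.090284, -0.031492), Y(Ω₂)=(0.399217, 0.220372)
  term(m=-1) = (0.043094, 0.019245)   from Y*(Ω₁)=(-0.300914, -0.050975), Y(Ω₂)=(-0.149746, -0.038586)
  term(m=+0) = (-0.035847, 0.000000)   from Y*(Ω₁)=(0.098757, -0.000000), Y(Ω₂)=(-0.362982, 0.000000)
  term(m=+1) = (0.043094, -0.019245)   from Y*(Ω₁)=(0.300914, -0.050975), Y(Ω₂)=(0.149746, -0.038586)
  term(m=+2) = (-0.029103, 0.032468)   from Y*(Ω₁)=(-0.090284, 0.031492), Y(Ω₂)=(0.399217, -0.220372)
  term(m=+3) = (-0.035189, 0.109552)   from Y*(Ω₁)=(-0.292672, 0.161190), Y(Ω₂)=(0.250427, -0.236392)
  term(m=+4) = (-0.001294, -0.011799)   from Y*(Ω₁)=(0.065272, -0.051842), Y(Ω₂)=(0.075885, -0.120495)
  term(m=+5) = (-0.007619, -0.013028)   from Y*(Ω₁)=(0.307596, -0.342500), Y(Ω₂)=(0.009996, -0.031223)
Σ over m = (-0.096068, 0.000000); ×(4π/11) → (-0.109748, 0.000000). Real part: -0.109748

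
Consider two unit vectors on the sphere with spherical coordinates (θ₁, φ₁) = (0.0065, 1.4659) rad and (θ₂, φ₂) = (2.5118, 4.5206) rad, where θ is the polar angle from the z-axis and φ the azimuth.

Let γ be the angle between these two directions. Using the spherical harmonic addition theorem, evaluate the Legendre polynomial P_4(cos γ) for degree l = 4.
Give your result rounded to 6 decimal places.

Summing Y*_{l m}(θ₁,φ₁)·Y_{l m}(θ₂,φ₂) over m ∈ [−4, 4]; prefactor 4π/(2·4+1) = 1.396263:
  m=-4: 0.00000 - 0.00000j × 0.03834 + 0.03696j = 0.00000 + 0.00000j  (running Σ = 0.00000 + 0.00000j)
  m=-3: -0.00000 - 0.00000j × -0.11246 + 0.17339j = 0.00000 + 0.00000j  (running Σ = 0.00000 + 0.00000j)
  m=-2: -0.00008 + 0.00002j × -0.38436 - 0.15512j = 0.00003 + 0.00001j  (running Σ = 0.00003 + 0.00001j)
  m=-1: 0.00129 + 0.01223j × 0.06746 - 0.34744j = 0.00434 + 0.00038j  (running Σ = 0.00437 + 0.00038j)
  m=0: 0.84611 + 0.00000j × -0.17603 + 0.00000j = -0.14894 + 0.00000j  (running Σ = -0.14457 + 0.00038j)
  m=1: -0.00129 + 0.01223j × -0.06746 - 0.34744j = 0.00434 - 0.00038j  (running Σ = -0.14023 + 0.00001j)
  m=2: -0.00008 - 0.00002j × -0.38436 + 0.15512j = 0.00003 - 0.00001j  (running Σ = -0.14020 + 0.00000j)
  m=3: 0.00000 - 0.00000j × 0.11246 + 0.17339j = 0.00000 - 0.00000j  (running Σ = -0.14020 + 0.00000j)
  m=4: 0.00000 + 0.00000j × 0.03834 - 0.03696j = 0.00000 - 0.00000j  (running Σ = -0.14020 + 0.00000j)
Σ over m = -0.14020 + 0.00000j; ×(4π/9) → -0.19575 + 0.00000j. Real part: -0.195752

-0.195752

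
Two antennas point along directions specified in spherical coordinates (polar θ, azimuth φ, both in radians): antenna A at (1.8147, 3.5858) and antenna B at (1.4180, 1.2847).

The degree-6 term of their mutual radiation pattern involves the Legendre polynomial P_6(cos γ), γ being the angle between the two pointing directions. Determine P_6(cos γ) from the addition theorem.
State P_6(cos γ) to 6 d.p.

Summing Y*_{l m}(θ₁,φ₁)·Y_{l m}(θ₂,φ₂) over m ∈ [−6, 6]; prefactor 4π/(2·6+1) = 0.966644:
  term(m=-6) = (0.058958, 0.171809)   from Y*(Ω₁)=(-0.358491, 0.184973), Y(Ω₂)=(0.065411, -0.445507)
  term(m=-5) = (-0.040774, 0.072907)   from Y*(Ω₁)=(-0.210525, 0.276794), Y(Ω₂)=(0.237847, -0.033594)
  term(m=-4) = (-0.028078, 0.006290)   from Y*(Ω₁)=(0.023203, -0.111022), Y(Ω₂)=(-0.104928, -0.230974)
  term(m=-3) = (-0.072498, -0.051769)   from Y*(Ω₁)=(-0.079987, -0.329458), Y(Ω₂)=(0.198840, -0.171777)
  term(m=-2) = (-0.000403, -0.003641)   from Y*(Ω₁)=(0.012089, 0.014876), Y(Ω₂)=(-0.160679, -0.103488)
  term(m=-1) = (0.058018, -0.064791)   from Y*(Ω₁)=(0.293141, 0.139515), Y(Ω₂)=(0.075602, -0.257005)
  term(m=+0) = (-0.001082, 0.000000)   from Y*(Ω₁)=(0.006226, -0.000000), Y(Ω₂)=(-0.173784, 0.000000)
  term(m=+1) = (0.058018, 0.064791)   from Y*(Ω₁)=(-0.293141, 0.139515), Y(Ω₂)=(-0.075602, -0.257005)
  term(m=+2) = (-0.000403, 0.003641)   from Y*(Ω₁)=(0.012089, -0.014876), Y(Ω₂)=(-0.160679, 0.103488)
  term(m=+3) = (-0.072498, 0.051769)   from Y*(Ω₁)=(0.079987, -0.329458), Y(Ω₂)=(-0.198840, -0.171777)
  term(m=+4) = (-0.028078, -0.006290)   from Y*(Ω₁)=(0.023203, 0.111022), Y(Ω₂)=(-0.104928, 0.230974)
  term(m=+5) = (-0.040774, -0.072907)   from Y*(Ω₁)=(0.210525, 0.276794), Y(Ω₂)=(-0.237847, -0.033594)
  term(m=+6) = (0.058958, -0.171809)   from Y*(Ω₁)=(-0.358491, -0.184973), Y(Ω₂)=(0.065411, 0.445507)
Σ over m = (-0.050636, -0.000000); ×(4π/13) → (-0.048947, -0.000000). Real part: -0.048947

-0.048947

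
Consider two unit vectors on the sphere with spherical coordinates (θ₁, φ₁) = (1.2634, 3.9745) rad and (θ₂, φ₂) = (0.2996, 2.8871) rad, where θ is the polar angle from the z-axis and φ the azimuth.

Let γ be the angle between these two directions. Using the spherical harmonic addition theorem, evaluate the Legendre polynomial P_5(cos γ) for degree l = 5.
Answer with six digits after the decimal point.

0.242384

Addition theorem: P_5(cos γ) = (4π/11) Σ_m Y*_{lm}(Ω₁) Y_{lm}(Ω₂), m = −5…5:
  m=-5: +0.190155+0.311650i × -0.000305-0.000993i = +0.000252-0.000284i  (running Σ = +0.000252-0.000284i)
  m=-4: -0.359905-0.069231i × +0.005587+0.009055i = -0.001384-0.003646i  (running Σ = -0.001132-0.003930i)
  m=-3: -0.042200+0.031608i × -0.046364-0.044375i = +0.003359+0.000407i  (running Σ = +0.002227-0.003523i)
  m=-2: +0.032058-0.336377i × +0.214153+0.119503i = +0.047064-0.068205i  (running Σ = +0.049290-0.071728i)
  m=-1: +0.021712+0.023880i × -0.523314-0.136131i = -0.008111-0.015452i  (running Σ = +0.041179-0.087180i)
  m=0: +0.322702-0.000000i × +0.402272+0.000000i = +0.129814+0.000000i  (running Σ = +0.170993-0.087180i)
  m=1: -0.021712+0.023880i × +0.523314-0.136131i = -0.008111+0.015452i  (running Σ = +0.162881-0.071728i)
  m=2: +0.032058+0.336377i × +0.214153-0.119503i = +0.047064+0.068205i  (running Σ = +0.209945-0.003523i)
  m=3: +0.042200+0.031608i × +0.046364-0.044375i = +0.003359-0.000407i  (running Σ = +0.213304-0.003930i)
  m=4: -0.359905+0.069231i × +0.005587-0.009055i = -0.001384+0.003646i  (running Σ = +0.211920-0.000284i)
  m=5: -0.190155+0.311650i × +0.000305-0.000993i = +0.000252+0.000284i  (running Σ = +0.212172+0.000000i)
Accumulated sum +0.212172+0.000000i; after 4π/(2l+1) scaling, +0.242384+0.000000i ⇒ P_5 = 0.242384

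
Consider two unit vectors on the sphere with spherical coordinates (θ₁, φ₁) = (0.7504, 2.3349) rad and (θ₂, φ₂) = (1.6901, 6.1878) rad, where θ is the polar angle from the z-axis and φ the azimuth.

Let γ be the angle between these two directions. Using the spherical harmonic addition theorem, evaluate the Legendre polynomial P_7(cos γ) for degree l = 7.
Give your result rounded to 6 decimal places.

Summing Y*_{l m}(θ₁,φ₁)·Y_{l m}(θ₂,φ₂) over m ∈ [−7, 7]; prefactor 4π/(2·7+1) = 0.837758:
  [-7]  conj(Y_{7,-7})(Ω₁) = -0.027580-0.020378i ; Y_{7,-7}(Ω₂) = +0.373530+0.294533i ; Δ = -0.004300-0.015735i
  [-6]  conj(Y_{7,-6})(Ω₁) = +0.017535+0.136497i ; Y_{7,-6}(Ω₂) = -0.179357-0.115548i ; Δ = +0.012627-0.026508i
  [-5]  conj(Y_{7,-5})(Ω₁) = +0.202334-0.250759i ; Y_{7,-5}(Ω₂) = -0.256632-0.132605i ; Δ = -0.085177+0.037522i
  [-4]  conj(Y_{7,-4})(Ω₁) = -0.457367+0.039052i ; Y_{7,-4}(Ω₂) = +0.221841+0.089003i ; Δ = -0.104938-0.032044i
  [-3]  conj(Y_{7,-3})(Ω₁) = +0.226996+0.199700i ; Y_{7,-3}(Ω₂) = +0.217513+0.063999i ; Δ = +0.036594+0.057965i
  [-2]  conj(Y_{7,-2})(Ω₁) = +0.006619+0.155311i ; Y_{7,-2}(Ω₂) = -0.242805-0.046890i ; Δ = +0.005676-0.038021i
  [-1]  conj(Y_{7,-1})(Ω₁) = +0.264081-0.275575i ; Y_{7,-1}(Ω₂) = -0.201119-0.019242i ; Δ = -0.058415+0.050342i
  [+0]  conj(Y_{7,0})(Ω₁) = +0.043240-0.000000i ; Y_{7,0}(Ω₂) = +0.249308+0.000000i ; Δ = +0.010780+0.000000i
  [+1]  conj(Y_{7,1})(Ω₁) = -0.264081-0.275575i ; Y_{7,1}(Ω₂) = +0.201119-0.019242i ; Δ = -0.058415-0.050342i
  [+2]  conj(Y_{7,2})(Ω₁) = +0.006619-0.155311i ; Y_{7,2}(Ω₂) = -0.242805+0.046890i ; Δ = +0.005676+0.038021i
  [+3]  conj(Y_{7,3})(Ω₁) = -0.226996+0.199700i ; Y_{7,3}(Ω₂) = -0.217513+0.063999i ; Δ = +0.036594-0.057965i
  [+4]  conj(Y_{7,4})(Ω₁) = -0.457367-0.039052i ; Y_{7,4}(Ω₂) = +0.221841-0.089003i ; Δ = -0.104938+0.032044i
  [+5]  conj(Y_{7,5})(Ω₁) = -0.202334-0.250759i ; Y_{7,5}(Ω₂) = +0.256632-0.132605i ; Δ = -0.085177-0.037522i
  [+6]  conj(Y_{7,6})(Ω₁) = +0.017535-0.136497i ; Y_{7,6}(Ω₂) = -0.179357+0.115548i ; Δ = +0.012627+0.026508i
  [+7]  conj(Y_{7,7})(Ω₁) = +0.027580-0.020378i ; Y_{7,7}(Ω₂) = -0.373530+0.294533i ; Δ = -0.004300+0.015735i
Σ over m = -0.385087+0.000000i; ×(4π/15) → -0.322610+0.000000i. Real part: -0.322610

-0.322610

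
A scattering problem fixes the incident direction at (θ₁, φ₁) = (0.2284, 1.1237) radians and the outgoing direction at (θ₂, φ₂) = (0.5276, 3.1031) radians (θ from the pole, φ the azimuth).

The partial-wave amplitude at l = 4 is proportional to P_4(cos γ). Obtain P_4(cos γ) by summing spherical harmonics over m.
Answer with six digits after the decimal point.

Summing Y*_{l m}(θ₁,φ₁)·Y_{l m}(θ₂,φ₂) over m ∈ [−4, 4]; prefactor 4π/(2·4+1) = 1.396263:
  [-4]  conj(Y_{4,-4})(Ω₁) = (-0.000251, -0.001136) ; Y_{4,-4}(Ω₂) = (0.028096, 0.004360) ; Δ = (-0.000002, -0.000033)
  [-3]  conj(Y_{4,-3})(Ω₁) = (-0.013780, -0.003219) ; Y_{4,-3}(Ω₂) = (-0.137091, -0.015902) ; Δ = (0.001838, 0.000660)
  [-2]  conj(Y_{4,-2})(Ω₁) = (-0.060576, 0.075431) ; Y_{4,-2}(Ω₂) = (0.357246, 0.027557) ; Δ = (-0.023719, 0.025278)
  [-1]  conj(Y_{4,-1})(Ω₁) = (0.164248, 0.342554) ; Y_{4,-1}(Ω₂) = (-0.457691, -0.017626) ; Δ = (-0.069137, -0.159679)
  [+0]  conj(Y_{4,0})(Ω₁) = (0.639088, -0.000000) ; Y_{4,0}(Ω₂) = (0.011613, 0.000000) ; Δ = (0.007422, 0.000000)
  [+1]  conj(Y_{4,1})(Ω₁) = (-0.164248, 0.342554) ; Y_{4,1}(Ω₂) = (0.457691, -0.017626) ; Δ = (-0.069137, 0.159679)
  [+2]  conj(Y_{4,2})(Ω₁) = (-0.060576, -0.075431) ; Y_{4,2}(Ω₂) = (0.357246, -0.027557) ; Δ = (-0.023719, -0.025278)
  [+3]  conj(Y_{4,3})(Ω₁) = (0.013780, -0.003219) ; Y_{4,3}(Ω₂) = (0.137091, -0.015902) ; Δ = (0.001838, -0.000660)
  [+4]  conj(Y_{4,4})(Ω₁) = (-0.000251, 0.001136) ; Y_{4,4}(Ω₂) = (0.028096, -0.004360) ; Δ = (-0.000002, 0.000033)
Total Σ_m = (-0.174618, 0.000000). Multiply by 1.396263: (-0.243813, 0.000000). P_4(cos γ) = -0.243813

-0.243813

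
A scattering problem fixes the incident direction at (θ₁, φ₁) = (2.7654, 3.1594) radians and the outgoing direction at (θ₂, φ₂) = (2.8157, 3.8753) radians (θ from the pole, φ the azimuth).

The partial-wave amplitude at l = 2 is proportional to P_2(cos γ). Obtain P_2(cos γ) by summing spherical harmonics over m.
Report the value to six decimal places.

Addition theorem: P_2(cos γ) = (4π/5) Σ_m Y*_{lm}(Ω₁) Y_{lm}(Ω₂), m = −2…2:
  [-2]  conj(Y_{2,-2})(Ω₁) = (0.052102, 0.001856) ; Y_{2,-2}(Ω₂) = (0.004086, -0.039381) ; Δ = (0.000286, -0.002044)
  [-1]  conj(Y_{2,-1})(Ω₁) = (0.263931, 0.004700) ; Y_{2,-1}(Ω₂) = (0.174026, -0.156905) ; Δ = (0.046668, -0.040594)
  [+0]  conj(Y_{2,0})(Ω₁) = (0.503078, -0.000000) ; Y_{2,0}(Ω₂) = (0.533801, 0.000000) ; Δ = (0.268544, 0.000000)
  [+1]  conj(Y_{2,1})(Ω₁) = (-0.263931, 0.004700) ; Y_{2,1}(Ω₂) = (-0.174026, -0.156905) ; Δ = (0.046668, 0.040594)
  [+2]  conj(Y_{2,2})(Ω₁) = (0.052102, -0.001856) ; Y_{2,2}(Ω₂) = (0.004086, 0.039381) ; Δ = (0.000286, 0.002044)
Σ over m = (0.362453, 0.000000); ×(4π/5) → (0.910943, 0.000000). Real part: 0.910943

0.910943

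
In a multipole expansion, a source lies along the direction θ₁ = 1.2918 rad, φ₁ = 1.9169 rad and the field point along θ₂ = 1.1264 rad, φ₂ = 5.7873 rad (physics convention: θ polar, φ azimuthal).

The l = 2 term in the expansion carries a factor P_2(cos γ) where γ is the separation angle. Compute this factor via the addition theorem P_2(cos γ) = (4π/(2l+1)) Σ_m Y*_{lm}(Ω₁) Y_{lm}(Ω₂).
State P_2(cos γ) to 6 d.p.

-0.080118

Term-by-term m-sum for l=2 (normalisation 4π/5 = 2.513274):
  [-2]  conj(Y_{2,-2})(Ω₁) = -0.27482 - 0.22784j ; Y_{2,-2}(Ω₂) = 0.17231 + 0.26355j ; Δ = 0.01270 - 0.11169j
  [-1]  conj(Y_{2,-1})(Ω₁) = -0.06938 + 0.19240j ; Y_{2,-1}(Ω₂) = 0.26375 + 0.14268j ; Δ = -0.04575 + 0.04085j
  [+0]  conj(Y_{2,0})(Ω₁) = -0.24363 + 0.00000j ; Y_{2,0}(Ω₂) = -0.14051 + 0.00000j ; Δ = 0.03423 + 0.00000j
  [+1]  conj(Y_{2,1})(Ω₁) = 0.06938 + 0.19240j ; Y_{2,1}(Ω₂) = -0.26375 + 0.14268j ; Δ = -0.04575 - 0.04085j
  [+2]  conj(Y_{2,2})(Ω₁) = -0.27482 + 0.22784j ; Y_{2,2}(Ω₂) = 0.17231 - 0.26355j ; Δ = 0.01270 + 0.11169j
Σ over m = -0.03188 + 0.00000j; ×(4π/5) → -0.08012 + 0.00000j. Real part: -0.080118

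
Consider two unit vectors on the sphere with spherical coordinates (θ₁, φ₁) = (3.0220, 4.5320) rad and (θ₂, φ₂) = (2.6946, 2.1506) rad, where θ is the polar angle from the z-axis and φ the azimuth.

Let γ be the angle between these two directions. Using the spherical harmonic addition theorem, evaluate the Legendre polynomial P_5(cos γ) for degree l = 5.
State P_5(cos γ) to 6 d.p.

Summing Y*_{l m}(θ₁,φ₁)·Y_{l m}(θ₂,φ₂) over m ∈ [−5, 5]; prefactor 4π/(2·5+1) = 1.142397:
  m=-5: Y*=-0.000009-0.000007i  Y=-0.001682+0.006799i  product +0.000000-0.000000i
  m=-4: Y*=-0.000222+0.000195i  Y=+0.031442+0.033858i  product -0.000014-0.000001i
  m=-3: Y*=+0.002382+0.003964i  Y=+0.174033-0.029626i  product +0.000532+0.000619i
  m=-2: Y*=+0.043862-0.016549i  Y=+0.164291-0.376775i  product +0.000971-0.019245i
  m=-1: Y*=-0.052142-0.285914i  Y=-0.265579-0.405533i  product -0.102099+0.097078i
  m=+0: Y*=-0.837844-0.000000i  Y=+0.027833+0.000000i  product -0.023320-0.000000i
  m=+1: Y*=+0.052142-0.285914i  Y=+0.265579-0.405533i  product -0.102099-0.097078i
  m=+2: Y*=+0.043862+0.016549i  Y=+0.164291+0.376775i  product +0.000971+0.019245i
  m=+3: Y*=-0.002382+0.003964i  Y=-0.174033-0.029626i  product +0.000532-0.000619i
  m=+4: Y*=-0.000222-0.000195i  Y=+0.031442-0.033858i  product -0.000014+0.000001i
  m=+5: Y*=+0.000009-0.000007i  Y=+0.001682+0.006799i  product +0.000000+0.000000i
Accumulated sum -0.224540-0.000000i; after 4π/(2l+1) scaling, -0.256514-0.000000i ⇒ P_5 = -0.256514

-0.256514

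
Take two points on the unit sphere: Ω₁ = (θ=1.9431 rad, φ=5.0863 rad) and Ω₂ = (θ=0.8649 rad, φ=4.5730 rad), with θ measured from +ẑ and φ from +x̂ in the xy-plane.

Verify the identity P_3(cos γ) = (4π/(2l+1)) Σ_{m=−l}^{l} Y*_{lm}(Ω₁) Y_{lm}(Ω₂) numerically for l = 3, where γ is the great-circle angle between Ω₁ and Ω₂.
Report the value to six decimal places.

-0.433463

Term-by-term m-sum for l=3 (normalisation 4π/7 = 1.795196):
  [-3]  conj(Y_{3,-3})(Ω₁) = (-0.303781, 0.146392) ; Y_{3,-3}(Ω₂) = (0.074678, -0.168052) ; Δ = (0.001916, 0.061983)
  [-2]  conj(Y_{3,-2})(Ω₁) = (0.236497, 0.219360) ; Y_{3,-2}(Ω₂) = (-0.369151, -0.105663) ; Δ = (-0.064125, -0.105966)
  [-1]  conj(Y_{3,-1})(Ω₁) = (-0.037208, 0.094829) ; Y_{3,-1}(Ω₂) = (-0.037731, 0.268935) ; Δ = (-0.024099, -0.013585)
  [+0]  conj(Y_{3,0})(Ω₁) = (0.317430, -0.000000) ; Y_{3,0}(Ω₂) = (-0.216869, 0.000000) ; Δ = (-0.068841, 0.000000)
  [+1]  conj(Y_{3,1})(Ω₁) = (0.037208, 0.094829) ; Y_{3,1}(Ω₂) = (0.037731, 0.268935) ; Δ = (-0.024099, 0.013585)
  [+2]  conj(Y_{3,2})(Ω₁) = (0.236497, -0.219360) ; Y_{3,2}(Ω₂) = (-0.369151, 0.105663) ; Δ = (-0.064125, 0.105966)
  [+3]  conj(Y_{3,3})(Ω₁) = (0.303781, 0.146392) ; Y_{3,3}(Ω₂) = (-0.074678, -0.168052) ; Δ = (0.001916, -0.061983)
Σ over m = (-0.241457, 0.000000); ×(4π/7) → (-0.433463, 0.000000). Real part: -0.433463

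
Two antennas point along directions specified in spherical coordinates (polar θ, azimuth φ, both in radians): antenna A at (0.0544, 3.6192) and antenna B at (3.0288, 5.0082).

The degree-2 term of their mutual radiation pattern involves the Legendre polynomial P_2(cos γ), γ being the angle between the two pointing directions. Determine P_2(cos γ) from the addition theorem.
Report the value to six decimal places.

0.973327

Addition theorem: P_2(cos γ) = (4π/5) Σ_m Y*_{lm}(Ω₁) Y_{lm}(Ω₂), m = −2…2:
  [-2]  conj(Y_{2,-2})(Ω₁) = +0.000659+0.000932i ; Y_{2,-2}(Ω₂) = -0.004062+0.002729i ; Δ = -0.000005-0.000002i
  [-1]  conj(Y_{2,-1})(Ω₁) = -0.037250-0.019280i ; Y_{2,-1}(Ω₂) = -0.025187-0.082648i ; Δ = -0.000655+0.003564i
  [+0]  conj(Y_{2,0})(Ω₁) = +0.627986-0.000000i ; Y_{2,0}(Ω₂) = +0.618797+0.000000i ; Δ = +0.388596+0.000000i
  [+1]  conj(Y_{2,1})(Ω₁) = +0.037250-0.019280i ; Y_{2,1}(Ω₂) = +0.025187-0.082648i ; Δ = -0.000655-0.003564i
  [+2]  conj(Y_{2,2})(Ω₁) = +0.000659-0.000932i ; Y_{2,2}(Ω₂) = -0.004062-0.002729i ; Δ = -0.000005+0.000002i
Total Σ_m = +0.387275+0.000000i. Multiply by 2.513274: +0.973327+0.000000i. P_2(cos γ) = 0.973327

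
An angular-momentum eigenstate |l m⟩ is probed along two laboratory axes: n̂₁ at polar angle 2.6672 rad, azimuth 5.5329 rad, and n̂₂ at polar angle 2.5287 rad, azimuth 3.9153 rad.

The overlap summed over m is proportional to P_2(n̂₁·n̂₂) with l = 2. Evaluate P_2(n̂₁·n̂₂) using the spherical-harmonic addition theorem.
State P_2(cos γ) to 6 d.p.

0.267617

Summing Y*_{l m}(θ₁,φ₁)·Y_{l m}(θ₂,φ₂) over m ∈ [−2, 2]; prefactor 4π/(2·2+1) = 2.513274:
  m=-2: 0.00566 - 0.08040j × 0.00299 - 0.12778j = -0.01026 - 0.00096j  (running Σ = -0.01026 - 0.00096j)
  m=-1: -0.22964 + 0.21405j × 0.26003 - 0.25402j = -0.00534 + 0.11399j  (running Σ = -0.01560 + 0.11303j)
  m=0: 0.43335 + 0.00000j × 0.31770 + 0.00000j = 0.13767 + 0.00000j  (running Σ = 0.12208 + 0.11303j)
  m=1: 0.22964 + 0.21405j × -0.26003 - 0.25402j = -0.00534 - 0.11399j  (running Σ = 0.11674 - 0.00096j)
  m=2: 0.00566 + 0.08040j × 0.00299 + 0.12778j = -0.01026 + 0.00096j  (running Σ = 0.10648 - 0.00000j)
Σ over m = 0.10648 - 0.00000j; ×(4π/5) → 0.26762 - 0.00000j. Real part: 0.267617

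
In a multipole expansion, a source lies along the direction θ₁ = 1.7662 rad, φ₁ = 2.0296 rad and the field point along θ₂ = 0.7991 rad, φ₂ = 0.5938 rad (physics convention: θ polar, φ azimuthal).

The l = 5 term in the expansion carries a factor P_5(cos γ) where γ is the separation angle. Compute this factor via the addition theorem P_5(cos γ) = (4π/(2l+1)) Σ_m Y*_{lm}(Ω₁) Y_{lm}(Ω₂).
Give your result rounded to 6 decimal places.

-0.075858

Addition theorem: P_5(cos γ) = (4π/11) Σ_m Y*_{lm}(Ω₁) Y_{lm}(Ω₂), m = −5…5:
  term(m=-5) = +0.023128+0.028895i   from Y*(Ω₁)=-0.316077-0.279028i, Y(Ω₂)=-0.086480-0.015076i
  term(m=-4) = -0.061134+0.036645i   from Y*(Ω₁)=+0.068968-0.254722i, Y(Ω₂)=-0.194580-0.187320i
  term(m=-3) = +0.036564+0.085292i   from Y*(Ω₁)=-0.211702+0.041678i, Y(Ω₂)=-0.089911-0.420590i
  term(m=-2) = -0.075410+0.020870i   from Y*(Ω₁)=-0.170674-0.223031i, Y(Ω₂)=+0.104167-0.258400i
  term(m=-1) = -0.004103-0.030210i   from Y*(Ω₁)=-0.069859+0.141427i, Y(Ω₂)=-0.160191+0.108141i
  term(m=+0) = +0.095510+0.000000i   from Y*(Ω₁)=-0.282720-0.000000i, Y(Ω₂)=-0.337825+0.000000i
  term(m=+1) = -0.004103+0.030210i   from Y*(Ω₁)=+0.069859+0.141427i, Y(Ω₂)=+0.160191+0.108141i
  term(m=+2) = -0.075410-0.020870i   from Y*(Ω₁)=-0.170674+0.223031i, Y(Ω₂)=+0.104167+0.258400i
  term(m=+3) = +0.036564-0.085292i   from Y*(Ω₁)=+0.211702+0.041678i, Y(Ω₂)=+0.089911-0.420590i
  term(m=+4) = -0.061134-0.036645i   from Y*(Ω₁)=+0.068968+0.254722i, Y(Ω₂)=-0.194580+0.187320i
  term(m=+5) = +0.023128-0.028895i   from Y*(Ω₁)=+0.316077-0.279028i, Y(Ω₂)=+0.086480-0.015076i
Accumulated sum -0.066402+0.000000i; after 4π/(2l+1) scaling, -0.075858+0.000000i ⇒ P_5 = -0.075858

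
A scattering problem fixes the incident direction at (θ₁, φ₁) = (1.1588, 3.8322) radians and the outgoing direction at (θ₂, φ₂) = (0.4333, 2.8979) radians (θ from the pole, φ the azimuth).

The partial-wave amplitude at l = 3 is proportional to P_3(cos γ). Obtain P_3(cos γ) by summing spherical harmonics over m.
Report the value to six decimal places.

Addition theorem: P_3(cos γ) = (4π/7) Σ_m Y*_{lm}(Ω₁) Y_{lm}(Ω₂), m = −3…3:
  term(m=-3) = -0.00935 + 0.00329j   from Y*(Ω₁)=0.15419 - 0.28155j, Y(Ω₂)=-0.02299 - 0.02062j
  term(m=-2) = -0.01649 + 0.05371j   from Y*(Ω₁)=0.06475 + 0.33746j, Y(Ω₂)=0.14448 + 0.07658j
  term(m=-1) = -0.01477 - 0.01998j   from Y*(Ω₁)=0.04525 + 0.03740j, Y(Ω₂)=-0.41066 - 0.10210j
  term(m=+0) = -0.12445 + 0.00000j   from Y*(Ω₁)=-0.32849 + 0.00000j, Y(Ω₂)=0.37884 + 0.00000j
  term(m=+1) = -0.01477 + 0.01998j   from Y*(Ω₁)=-0.04525 + 0.03740j, Y(Ω₂)=0.41066 - 0.10210j
  term(m=+2) = -0.01649 - 0.05371j   from Y*(Ω₁)=0.06475 - 0.33746j, Y(Ω₂)=0.14448 - 0.07658j
  term(m=+3) = -0.00935 - 0.00329j   from Y*(Ω₁)=-0.15419 - 0.28155j, Y(Ω₂)=0.02299 - 0.02062j
Total Σ_m = -0.20565 - 0.00000j. Multiply by 1.795196: -0.36919 - 0.00000j. P_3(cos γ) = -0.369187

-0.369187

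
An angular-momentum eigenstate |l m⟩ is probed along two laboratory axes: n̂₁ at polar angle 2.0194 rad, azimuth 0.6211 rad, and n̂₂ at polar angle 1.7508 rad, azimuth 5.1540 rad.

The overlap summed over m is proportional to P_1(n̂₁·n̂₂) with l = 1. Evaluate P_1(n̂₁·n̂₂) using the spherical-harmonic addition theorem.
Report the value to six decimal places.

Term-by-term m-sum for l=1 (normalisation 4π/3 = 4.188790):
  term(m=-1) = -0.01889 + 0.10412j   from Y*(Ω₁)=0.25317 + 0.18116j, Y(Ω₂)=0.14528 + 0.30730j
  term(m=+0) = 0.01854 + 0.00000j   from Y*(Ω₁)=-0.21191 + 0.00000j, Y(Ω₂)=-0.08748 + 0.00000j
  term(m=+1) = -0.01889 - 0.10412j   from Y*(Ω₁)=-0.25317 + 0.18116j, Y(Ω₂)=-0.14528 + 0.30730j
Accumulated sum -0.01925 + 0.00000j; after 4π/(2l+1) scaling, -0.08062 + 0.00000j ⇒ P_1 = -0.080615

-0.080615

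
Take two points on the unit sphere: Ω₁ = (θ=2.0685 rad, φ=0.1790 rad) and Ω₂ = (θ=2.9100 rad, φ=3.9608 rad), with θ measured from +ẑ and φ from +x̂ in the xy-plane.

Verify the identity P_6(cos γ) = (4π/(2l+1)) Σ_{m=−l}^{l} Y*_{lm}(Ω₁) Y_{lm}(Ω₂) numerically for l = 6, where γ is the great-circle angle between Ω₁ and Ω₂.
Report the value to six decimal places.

0.135065

Term-by-term m-sum for l=6 (normalisation 4π/13 = 0.966644):
  m=-6: (0.105968, 0.195459) × (0.000014, 0.000069) = (-0.000012, 0.000010)  (running Σ = (-0.000012, 0.000010))
  m=-5: (-0.261759, -0.326491) × (-0.000600, 0.000847) = (0.000433, -0.000026)  (running Σ = (0.000421, -0.000016))
  m=-4: (0.241822, 0.210389) × (-0.009243, 0.001258) = (-0.002500, -0.001641)  (running Σ = (-0.002078, -0.001656))
  m=-3: (0.089349, 0.053195) × (-0.044093, -0.035947) = (-0.002027, -0.005557)  (running Σ = (-0.004106, -0.007214))
  m=-2: (-0.326970, -0.122326) × (-0.015724, -0.232187) = (-0.023261, 0.077842)  (running Σ = (-0.027367, 0.070628))
  m=-1: (0.020972, 0.003795) × (0.389305, -0.416561) = (0.009745, -0.007259)  (running Σ = (-0.017622, 0.063369))
  m=0: (0.337117, -0.000000) × (0.519018, 0.000000) = (0.174969, 0.000000)  (running Σ = (0.157347, 0.063369))
  m=1: (-0.020972, 0.003795) × (-0.389305, -0.416561) = (0.009745, 0.007259)  (running Σ = (0.167093, 0.070628))
  m=2: (-0.326970, 0.122326) × (-0.015724, 0.232187) = (-0.023261, -0.077842)  (running Σ = (0.143831, -0.007214))
  m=3: (-0.089349, 0.053195) × (0.044093, -0.035947) = (-0.002027, 0.005557)  (running Σ = (0.141804, -0.001656))
  m=4: (0.241822, -0.210389) × (-0.009243, -0.001258) = (-0.002500, 0.001641)  (running Σ = (0.139304, -0.000016))
  m=5: (0.261759, -0.326491) × (0.000600, 0.000847) = (0.000433, 0.000026)  (running Σ = (0.139737, 0.000010))
  m=6: (0.105968, -0.195459) × (0.000014, -0.000069) = (-0.000012, -0.000010)  (running Σ = (0.139725, -0.000000))
Accumulated sum (0.139725, -0.000000); after 4π/(2l+1) scaling, (0.135065, -0.000000) ⇒ P_6 = 0.135065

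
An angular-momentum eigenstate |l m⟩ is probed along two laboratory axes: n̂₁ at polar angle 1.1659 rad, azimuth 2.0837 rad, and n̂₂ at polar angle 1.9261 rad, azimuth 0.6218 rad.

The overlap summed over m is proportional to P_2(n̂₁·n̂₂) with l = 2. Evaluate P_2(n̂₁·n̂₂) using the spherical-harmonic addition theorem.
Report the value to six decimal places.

Expand P_2 via completeness: Σ_{m} conj(Y_{2,m}) at Ω₁ times Y_{2,m} at Ω₂ —
  [-2]  conj(Y_{2,-2})(Ω₁) = -0.16917 - 0.27906j ; Y_{2,-2}(Ω₂) = 0.10912 - 0.32152j ; Δ = -0.10818 + 0.02394j
  [-1]  conj(Y_{2,-1})(Ω₁) = -0.13726 + 0.24373j ; Y_{2,-1}(Ω₂) = -0.20480 + 0.14677j ; Δ = -0.00766 - 0.07006j
  [+0]  conj(Y_{2,0})(Ω₁) = -0.16857 + 0.00000j ; Y_{2,0}(Ω₂) = -0.20089 + 0.00000j ; Δ = 0.03386 + 0.00000j
  [+1]  conj(Y_{2,1})(Ω₁) = 0.13726 + 0.24373j ; Y_{2,1}(Ω₂) = 0.20480 + 0.14677j ; Δ = -0.00766 + 0.07006j
  [+2]  conj(Y_{2,2})(Ω₁) = -0.16917 + 0.27906j ; Y_{2,2}(Ω₂) = 0.10912 + 0.32152j ; Δ = -0.10818 - 0.02394j
Σ over m = -0.19782 + 0.00000j; ×(4π/5) → -0.49718 + 0.00000j. Real part: -0.497177

-0.497177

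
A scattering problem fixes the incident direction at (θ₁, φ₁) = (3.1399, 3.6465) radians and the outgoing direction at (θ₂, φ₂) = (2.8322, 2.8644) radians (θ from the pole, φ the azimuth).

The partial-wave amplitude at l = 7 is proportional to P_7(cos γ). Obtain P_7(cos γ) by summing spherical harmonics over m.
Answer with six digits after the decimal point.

0.048829

Summing Y*_{l m}(θ₁,φ₁)·Y_{l m}(θ₂,φ₂) over m ∈ [−7, 7]; prefactor 4π/(2·7+1) = 0.837758:
  [-7]  conj(Y_{7,-7})(Ω₁) = 0.00000 + 0.00000j ; Y_{7,-7}(Ω₂) = 0.00004 - 0.00011j ; Δ = 0.00000 - 0.00000j
  [-6]  conj(Y_{7,-6})(Ω₁) = 0.00000 - 0.00000j ; Y_{7,-6}(Ω₂) = 0.00013 - 0.00141j ; Δ = -0.00000 - 0.00000j
  [-5]  conj(Y_{7,-5})(Ω₁) = 0.00000 - 0.00000j ; Y_{7,-5}(Ω₂) = -0.00191 - 0.01019j ; Δ = -0.00000 - 0.00000j
  [-4]  conj(Y_{7,-4})(Ω₁) = 0.00000 - 0.00000j ; Y_{7,-4}(Ω₂) = -0.02355 - 0.04730j ; Δ = -0.00000 + 0.00000j
  [-3]  conj(Y_{7,-3})(Ω₁) = -0.00000 - 0.00000j ; Y_{7,-3}(Ω₂) = -0.12799 - 0.14039j ; Δ = -0.00000 + 0.00000j
  [-2]  conj(Y_{7,-2})(Ω₁) = -0.00001 - 0.00002j ; Y_{7,-2}(Ω₂) = -0.38662 - 0.23938j ; Δ = 0.00000 + 0.00001j
  [-1]  conj(Y_{7,-1})(Ω₁) = -0.00606 - 0.00335j ; Y_{7,-1}(Ω₂) = -0.56895 - 0.16188j ; Δ = 0.00290 + 0.00288j
  [+0]  conj(Y_{7,0})(Ω₁) = -1.09250 + 0.00000j ; Y_{7,0}(Ω₂) = -0.04803 + 0.00000j ; Δ = 0.05248 + 0.00000j
  [+1]  conj(Y_{7,1})(Ω₁) = 0.00606 - 0.00335j ; Y_{7,1}(Ω₂) = 0.56895 - 0.16188j ; Δ = 0.00290 - 0.00288j
  [+2]  conj(Y_{7,2})(Ω₁) = -0.00001 + 0.00002j ; Y_{7,2}(Ω₂) = -0.38662 + 0.23938j ; Δ = 0.00000 - 0.00001j
  [+3]  conj(Y_{7,3})(Ω₁) = 0.00000 - 0.00000j ; Y_{7,3}(Ω₂) = 0.12799 - 0.14039j ; Δ = -0.00000 - 0.00000j
  [+4]  conj(Y_{7,4})(Ω₁) = 0.00000 + 0.00000j ; Y_{7,4}(Ω₂) = -0.02355 + 0.04730j ; Δ = -0.00000 - 0.00000j
  [+5]  conj(Y_{7,5})(Ω₁) = -0.00000 - 0.00000j ; Y_{7,5}(Ω₂) = 0.00191 - 0.01019j ; Δ = -0.00000 + 0.00000j
  [+6]  conj(Y_{7,6})(Ω₁) = 0.00000 + 0.00000j ; Y_{7,6}(Ω₂) = 0.00013 + 0.00141j ; Δ = -0.00000 + 0.00000j
  [+7]  conj(Y_{7,7})(Ω₁) = -0.00000 + 0.00000j ; Y_{7,7}(Ω₂) = -0.00004 - 0.00011j ; Δ = 0.00000 + 0.00000j
Σ over m = 0.05829 + 0.00000j; ×(4π/15) → 0.04883 + 0.00000j. Real part: 0.048829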